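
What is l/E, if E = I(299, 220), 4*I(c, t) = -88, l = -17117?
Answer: 17117/22 ≈ 778.04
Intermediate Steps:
I(c, t) = -22 (I(c, t) = (¼)*(-88) = -22)
E = -22
l/E = -17117/(-22) = -17117*(-1/22) = 17117/22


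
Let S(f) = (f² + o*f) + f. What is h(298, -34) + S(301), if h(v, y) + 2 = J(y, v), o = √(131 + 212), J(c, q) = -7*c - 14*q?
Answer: 86966 + 2107*√7 ≈ 92541.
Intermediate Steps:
J(c, q) = -14*q - 7*c
o = 7*√7 (o = √343 = 7*√7 ≈ 18.520)
h(v, y) = -2 - 14*v - 7*y (h(v, y) = -2 + (-14*v - 7*y) = -2 - 14*v - 7*y)
S(f) = f + f² + 7*f*√7 (S(f) = (f² + (7*√7)*f) + f = (f² + 7*f*√7) + f = f + f² + 7*f*√7)
h(298, -34) + S(301) = (-2 - 14*298 - 7*(-34)) + 301*(1 + 301 + 7*√7) = (-2 - 4172 + 238) + 301*(302 + 7*√7) = -3936 + (90902 + 2107*√7) = 86966 + 2107*√7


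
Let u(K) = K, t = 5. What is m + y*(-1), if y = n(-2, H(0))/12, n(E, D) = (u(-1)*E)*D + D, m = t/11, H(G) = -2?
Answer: 21/22 ≈ 0.95455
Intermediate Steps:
m = 5/11 ≈ 0.45455
n(E, D) = D - D*E (n(E, D) = (-E)*D + D = -D*E + D = D - D*E)
y = -½ (y = -2*(1 - 1*(-2))/12 = -2*(1 + 2)*(1/12) = -2*3*(1/12) = -6*1/12 = -½ ≈ -0.50000)
m + y*(-1) = 5/11 - ½*(-1) = 5/11 + ½ = 21/22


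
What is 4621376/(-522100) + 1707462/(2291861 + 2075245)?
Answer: -267924624273/31667583925 ≈ -8.4605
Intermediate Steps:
4621376/(-522100) + 1707462/(2291861 + 2075245) = 4621376*(-1/522100) + 1707462/4367106 = -1155344/130525 + 1707462*(1/4367106) = -1155344/130525 + 94859/242617 = -267924624273/31667583925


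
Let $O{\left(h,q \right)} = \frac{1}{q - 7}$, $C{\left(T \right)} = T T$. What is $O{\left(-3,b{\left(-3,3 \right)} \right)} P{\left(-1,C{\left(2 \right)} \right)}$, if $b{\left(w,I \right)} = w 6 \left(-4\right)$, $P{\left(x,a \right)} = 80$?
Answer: $\frac{16}{13} \approx 1.2308$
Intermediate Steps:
$C{\left(T \right)} = T^{2}$
$b{\left(w,I \right)} = - 24 w$ ($b{\left(w,I \right)} = 6 w \left(-4\right) = - 24 w$)
$O{\left(h,q \right)} = \frac{1}{-7 + q}$
$O{\left(-3,b{\left(-3,3 \right)} \right)} P{\left(-1,C{\left(2 \right)} \right)} = \frac{1}{-7 - -72} \cdot 80 = \frac{1}{-7 + 72} \cdot 80 = \frac{1}{65} \cdot 80 = \frac{16}{13}$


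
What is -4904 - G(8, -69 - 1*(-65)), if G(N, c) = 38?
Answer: -4942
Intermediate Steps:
-4904 - G(8, -69 - 1*(-65)) = -4904 - 1*38 = -4904 - 38 = -4942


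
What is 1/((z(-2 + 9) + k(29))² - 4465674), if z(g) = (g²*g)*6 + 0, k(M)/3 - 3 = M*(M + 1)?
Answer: 1/17408655 ≈ 5.7443e-8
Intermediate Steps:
k(M) = 9 + 3*M*(1 + M) (k(M) = 9 + 3*(M*(M + 1)) = 9 + 3*(M*(1 + M)) = 9 + 3*M*(1 + M))
z(g) = 6*g³ (z(g) = g³*6 + 0 = 6*g³ + 0 = 6*g³)
1/((z(-2 + 9) + k(29))² - 4465674) = 1/((6*(-2 + 9)³ + (9 + 3*29 + 3*29²))² - 4465674) = 1/((6*7³ + (9 + 87 + 3*841))² - 4465674) = 1/((6*343 + (9 + 87 + 2523))² - 4465674) = 1/((2058 + 2619)² - 4465674) = 1/(4677² - 4465674) = 1/(21874329 - 4465674) = 1/17408655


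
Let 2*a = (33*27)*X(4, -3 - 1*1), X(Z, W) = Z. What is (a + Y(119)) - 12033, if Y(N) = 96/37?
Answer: -379191/37 ≈ -10248.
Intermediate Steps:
Y(N) = 96/37 (Y(N) = 96*(1/37) = 96/37)
a = 1782 (a = ((33*27)*4)/2 = (891*4)/2 = (½)*3564 = 1782)
(a + Y(119)) - 12033 = (1782 + 96/37) - 12033 = 66030/37 - 12033 = -379191/37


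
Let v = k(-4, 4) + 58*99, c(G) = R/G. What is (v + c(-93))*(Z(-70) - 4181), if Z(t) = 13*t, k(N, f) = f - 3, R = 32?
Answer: -906311699/31 ≈ -2.9236e+7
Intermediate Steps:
c(G) = 32/G
k(N, f) = -3 + f
v = 5743 (v = (-3 + 4) + 58*99 = 1 + 5742 = 5743)
(v + c(-93))*(Z(-70) - 4181) = (5743 + 32/(-93))*(13*(-70) - 4181) = (5743 + 32*(-1/93))*(-910 - 4181) = (5743 - 32/93)*(-5091) = (534067/93)*(-5091) = -906311699/31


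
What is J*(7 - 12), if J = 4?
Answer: -20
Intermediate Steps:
J*(7 - 12) = 4*(7 - 12) = 4*(-5) = -20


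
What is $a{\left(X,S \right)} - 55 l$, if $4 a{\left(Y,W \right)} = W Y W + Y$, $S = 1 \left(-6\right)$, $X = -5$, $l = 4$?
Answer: $- \frac{1065}{4} \approx -266.25$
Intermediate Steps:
$S = -6$
$a{\left(Y,W \right)} = \frac{Y}{4} + \frac{Y W^{2}}{4}$ ($a{\left(Y,W \right)} = \frac{W Y W + Y}{4} = \frac{Y W^{2} + Y}{4} = \frac{Y + Y W^{2}}{4} = \frac{Y}{4} + \frac{Y W^{2}}{4}$)
$a{\left(X,S \right)} - 55 l = \frac{1}{4} \left(-5\right) \left(1 + \left(-6\right)^{2}\right) - 220 = \frac{1}{4} \left(-5\right) \left(1 + 36\right) - 220 = \frac{1}{4} \left(-5\right) 37 - 220 = - \frac{185}{4} - 220 = - \frac{1065}{4}$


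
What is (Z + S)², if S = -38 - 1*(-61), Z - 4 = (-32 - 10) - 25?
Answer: 1600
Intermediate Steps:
Z = -63 (Z = 4 + ((-32 - 10) - 25) = 4 + (-42 - 25) = 4 - 67 = -63)
S = 23 (S = -38 + 61 = 23)
(Z + S)² = (-63 + 23)² = (-40)² = 1600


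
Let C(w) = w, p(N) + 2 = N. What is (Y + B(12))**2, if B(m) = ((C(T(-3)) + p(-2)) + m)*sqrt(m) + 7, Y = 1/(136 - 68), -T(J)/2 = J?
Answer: 11103177/4624 + 6678*sqrt(3)/17 ≈ 3081.6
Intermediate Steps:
T(J) = -2*J
Y = 1/68 ≈ 0.014706
p(N) = -2 + N
B(m) = 7 + sqrt(m)*(2 + m) (B(m) = ((-2*(-3) + (-2 - 2)) + m)*sqrt(m) + 7 = ((6 - 4) + m)*sqrt(m) + 7 = (2 + m)*sqrt(m) + 7 = sqrt(m)*(2 + m) + 7 = 7 + sqrt(m)*(2 + m))
(Y + B(12))**2 = (1/68 + (7 + 12**(3/2) + 2*sqrt(12)))**2 = (1/68 + (7 + 24*sqrt(3) + 2*(2*sqrt(3))))**2 = (1/68 + (7 + 24*sqrt(3) + 4*sqrt(3)))**2 = (1/68 + (7 + 28*sqrt(3)))**2 = (477/68 + 28*sqrt(3))**2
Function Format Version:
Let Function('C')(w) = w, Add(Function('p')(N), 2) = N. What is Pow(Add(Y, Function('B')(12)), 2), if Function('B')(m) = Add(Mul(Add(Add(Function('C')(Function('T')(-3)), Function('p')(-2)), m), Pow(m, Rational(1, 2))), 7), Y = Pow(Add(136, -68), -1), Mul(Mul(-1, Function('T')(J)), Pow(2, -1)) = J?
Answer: Add(Rational(11103177, 4624), Mul(Rational(6678, 17), Pow(3, Rational(1, 2)))) ≈ 3081.6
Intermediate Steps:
Function('T')(J) = Mul(-2, J)
Y = Rational(1, 68) (Y = Pow(68, -1) = Rational(1, 68) ≈ 0.014706)
Function('p')(N) = Add(-2, N)
Function('B')(m) = Add(7, Mul(Pow(m, Rational(1, 2)), Add(2, m))) (Function('B')(m) = Add(Mul(Add(Add(Mul(-2, -3), Add(-2, -2)), m), Pow(m, Rational(1, 2))), 7) = Add(Mul(Add(Add(6, -4), m), Pow(m, Rational(1, 2))), 7) = Add(Mul(Add(2, m), Pow(m, Rational(1, 2))), 7) = Add(Mul(Pow(m, Rational(1, 2)), Add(2, m)), 7) = Add(7, Mul(Pow(m, Rational(1, 2)), Add(2, m))))
Pow(Add(Y, Function('B')(12)), 2) = Pow(Add(Rational(1, 68), Add(7, Pow(12, Rational(3, 2)), Mul(2, Pow(12, Rational(1, 2))))), 2) = Pow(Add(Rational(1, 68), Add(7, Mul(24, Pow(3, Rational(1, 2))), Mul(2, Mul(2, Pow(3, Rational(1, 2)))))), 2) = Pow(Add(Rational(1, 68), Add(7, Mul(24, Pow(3, Rational(1, 2))), Mul(4, Pow(3, Rational(1, 2))))), 2) = Pow(Add(Rational(1, 68), Add(7, Mul(28, Pow(3, Rational(1, 2))))), 2) = Pow(Add(Rational(477, 68), Mul(28, Pow(3, Rational(1, 2)))), 2)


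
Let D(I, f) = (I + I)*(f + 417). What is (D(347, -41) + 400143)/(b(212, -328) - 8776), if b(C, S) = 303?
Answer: -661087/8473 ≈ -78.023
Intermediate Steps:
D(I, f) = 2*I*(417 + f) (D(I, f) = (2*I)*(417 + f) = 2*I*(417 + f))
(D(347, -41) + 400143)/(b(212, -328) - 8776) = (2*347*(417 - 41) + 400143)/(303 - 8776) = (2*347*376 + 400143)/(-8473) = (260944 + 400143)*(-1/8473) = 661087*(-1/8473) = -661087/8473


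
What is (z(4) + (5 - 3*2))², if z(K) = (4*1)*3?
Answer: 121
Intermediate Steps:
z(K) = 12 (z(K) = 4*3 = 12)
(z(4) + (5 - 3*2))² = (12 + (5 - 3*2))² = (12 + (5 - 6))² = (12 - 1)² = 11² = 121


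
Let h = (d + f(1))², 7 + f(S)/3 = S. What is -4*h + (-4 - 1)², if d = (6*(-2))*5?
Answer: -24311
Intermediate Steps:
f(S) = -21 + 3*S
d = -60 (d = -12*5 = -60)
h = 6084 (h = (-60 + (-21 + 3*1))² = (-60 + (-21 + 3))² = (-60 - 18)² = (-78)² = 6084)
-4*h + (-4 - 1)² = -4*6084 + (-4 - 1)² = -24336 + (-5)² = -24336 + 25 = -24311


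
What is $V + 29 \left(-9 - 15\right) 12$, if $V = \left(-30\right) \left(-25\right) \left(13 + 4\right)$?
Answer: $4398$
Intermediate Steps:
$V = 12750$ ($V = 750 \cdot 17 = 12750$)
$V + 29 \left(-9 - 15\right) 12 = 12750 + 29 \left(-9 - 15\right) 12 = 12750 + 29 \left(\left(-24\right) 12\right) = 12750 + 29 \left(-288\right) = 12750 - 8352 = 4398$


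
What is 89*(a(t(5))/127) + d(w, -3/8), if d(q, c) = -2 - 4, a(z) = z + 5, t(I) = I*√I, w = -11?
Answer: -317/127 + 445*√5/127 ≈ 5.3390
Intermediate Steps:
t(I) = I^(3/2)
a(z) = 5 + z
d(q, c) = -6
89*(a(t(5))/127) + d(w, -3/8) = 89*((5 + 5^(3/2))/127) - 6 = 89*((5 + 5*√5)*(1/127)) - 6 = 89*(5/127 + 5*√5/127) - 6 = (445/127 + 445*√5/127) - 6 = -317/127 + 445*√5/127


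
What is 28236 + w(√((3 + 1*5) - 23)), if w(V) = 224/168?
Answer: 84712/3 ≈ 28237.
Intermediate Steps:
w(V) = 4/3 (w(V) = 224*(1/168) = 4/3)
28236 + w(√((3 + 1*5) - 23)) = 28236 + 4/3 = 84712/3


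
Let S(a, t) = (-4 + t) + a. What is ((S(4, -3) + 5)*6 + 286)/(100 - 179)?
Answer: -298/79 ≈ -3.7722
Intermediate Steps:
S(a, t) = -4 + a + t
((S(4, -3) + 5)*6 + 286)/(100 - 179) = (((-4 + 4 - 3) + 5)*6 + 286)/(100 - 179) = ((-3 + 5)*6 + 286)/(-79) = (2*6 + 286)*(-1/79) = (12 + 286)*(-1/79) = 298*(-1/79) = -298/79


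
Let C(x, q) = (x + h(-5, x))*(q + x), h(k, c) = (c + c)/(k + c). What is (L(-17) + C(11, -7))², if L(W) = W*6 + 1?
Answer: 16129/9 ≈ 1792.1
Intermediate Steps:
L(W) = 1 + 6*W (L(W) = 6*W + 1 = 1 + 6*W)
h(k, c) = 2*c/(c + k) (h(k, c) = (2*c)/(c + k) = 2*c/(c + k))
C(x, q) = (q + x)*(x + 2*x/(-5 + x)) (C(x, q) = (x + 2*x/(x - 5))*(q + x) = (x + 2*x/(-5 + x))*(q + x) = (q + x)*(x + 2*x/(-5 + x)))
(L(-17) + C(11, -7))² = ((1 + 6*(-17)) + 11*(2*(-7) + 2*11 + (-5 + 11)*(-7 + 11))/(-5 + 11))² = ((1 - 102) + 11*(-14 + 22 + 6*4)/6)² = (-101 + 11*(⅙)*(-14 + 22 + 24))² = (-101 + 11*(⅙)*32)² = (-101 + 176/3)² = (-127/3)² = 16129/9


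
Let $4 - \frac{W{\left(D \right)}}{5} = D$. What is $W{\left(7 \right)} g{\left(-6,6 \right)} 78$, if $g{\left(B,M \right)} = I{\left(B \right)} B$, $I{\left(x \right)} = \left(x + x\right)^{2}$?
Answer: $1010880$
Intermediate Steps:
$I{\left(x \right)} = 4 x^{2}$ ($I{\left(x \right)} = \left(2 x\right)^{2} = 4 x^{2}$)
$W{\left(D \right)} = 20 - 5 D$
$g{\left(B,M \right)} = 4 B^{3}$ ($g{\left(B,M \right)} = 4 B^{2} B = 4 B^{3}$)
$W{\left(7 \right)} g{\left(-6,6 \right)} 78 = \left(20 - 35\right) 4 \left(-6\right)^{3} \cdot 78 = \left(20 - 35\right) 4 \left(-216\right) 78 = \left(-15\right) \left(-864\right) 78 = 12960 \cdot 78 = 1010880$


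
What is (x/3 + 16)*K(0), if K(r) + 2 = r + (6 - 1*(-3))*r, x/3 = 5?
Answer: -42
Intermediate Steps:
x = 15 (x = 3*5 = 15)
K(r) = -2 + 10*r (K(r) = -2 + (r + (6 - 1*(-3))*r) = -2 + (r + (6 + 3)*r) = -2 + (r + 9*r) = -2 + 10*r)
(x/3 + 16)*K(0) = (15/3 + 16)*(-2 + 10*0) = (15*(⅓) + 16)*(-2 + 0) = (5 + 16)*(-2) = 21*(-2) = -42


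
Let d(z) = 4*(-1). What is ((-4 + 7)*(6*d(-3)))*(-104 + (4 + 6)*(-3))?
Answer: 9648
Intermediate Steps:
d(z) = -4
((-4 + 7)*(6*d(-3)))*(-104 + (4 + 6)*(-3)) = ((-4 + 7)*(6*(-4)))*(-104 + (4 + 6)*(-3)) = (3*(-24))*(-104 + 10*(-3)) = -72*(-104 - 30) = -72*(-134) = 9648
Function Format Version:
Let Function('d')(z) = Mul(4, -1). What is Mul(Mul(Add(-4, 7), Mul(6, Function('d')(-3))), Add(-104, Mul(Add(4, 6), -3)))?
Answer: 9648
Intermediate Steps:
Function('d')(z) = -4
Mul(Mul(Add(-4, 7), Mul(6, Function('d')(-3))), Add(-104, Mul(Add(4, 6), -3))) = Mul(Mul(Add(-4, 7), Mul(6, -4)), Add(-104, Mul(Add(4, 6), -3))) = Mul(Mul(3, -24), Add(-104, Mul(10, -3))) = Mul(-72, Add(-104, -30)) = Mul(-72, -134) = 9648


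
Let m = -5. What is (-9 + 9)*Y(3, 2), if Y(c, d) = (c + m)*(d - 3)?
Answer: 0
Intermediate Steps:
Y(c, d) = (-5 + c)*(-3 + d) (Y(c, d) = (c - 5)*(d - 3) = (-5 + c)*(-3 + d))
(-9 + 9)*Y(3, 2) = (-9 + 9)*(15 - 5*2 - 3*3 + 3*2) = 0*(15 - 10 - 9 + 6) = 0*2 = 0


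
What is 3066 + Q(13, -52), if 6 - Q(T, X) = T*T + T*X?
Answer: 3579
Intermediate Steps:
Q(T, X) = 6 - T² - T*X (Q(T, X) = 6 - (T*T + T*X) = 6 - (T² + T*X) = 6 + (-T² - T*X) = 6 - T² - T*X)
3066 + Q(13, -52) = 3066 + (6 - 1*13² - 1*13*(-52)) = 3066 + (6 - 1*169 + 676) = 3066 + (6 - 169 + 676) = 3066 + 513 = 3579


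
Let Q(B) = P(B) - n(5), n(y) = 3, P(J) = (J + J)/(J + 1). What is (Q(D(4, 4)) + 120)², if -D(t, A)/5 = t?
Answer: 5121169/361 ≈ 14186.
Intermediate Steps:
P(J) = 2*J/(1 + J) (P(J) = (2*J)/(1 + J) = 2*J/(1 + J))
D(t, A) = -5*t
Q(B) = -3 + 2*B/(1 + B) (Q(B) = 2*B/(1 + B) - 1*3 = 2*B/(1 + B) - 3 = -3 + 2*B/(1 + B))
(Q(D(4, 4)) + 120)² = ((-3 - (-5)*4)/(1 - 5*4) + 120)² = ((-3 - 1*(-20))/(1 - 20) + 120)² = ((-3 + 20)/(-19) + 120)² = (-1/19*17 + 120)² = (-17/19 + 120)² = (2263/19)² = 5121169/361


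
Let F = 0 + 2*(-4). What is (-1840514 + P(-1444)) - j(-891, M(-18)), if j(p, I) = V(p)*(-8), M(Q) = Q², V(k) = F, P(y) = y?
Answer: -1842022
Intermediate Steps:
F = -8 (F = 0 - 8 = -8)
V(k) = -8
j(p, I) = 64 (j(p, I) = -8*(-8) = 64)
(-1840514 + P(-1444)) - j(-891, M(-18)) = (-1840514 - 1444) - 1*64 = -1841958 - 64 = -1842022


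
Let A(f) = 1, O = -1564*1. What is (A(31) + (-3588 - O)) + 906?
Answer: -1117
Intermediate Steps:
O = -1564
(A(31) + (-3588 - O)) + 906 = (1 + (-3588 - 1*(-1564))) + 906 = (1 + (-3588 + 1564)) + 906 = (1 - 2024) + 906 = -2023 + 906 = -1117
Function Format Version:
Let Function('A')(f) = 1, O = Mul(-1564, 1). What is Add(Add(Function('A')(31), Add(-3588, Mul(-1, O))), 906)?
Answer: -1117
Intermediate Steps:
O = -1564
Add(Add(Function('A')(31), Add(-3588, Mul(-1, O))), 906) = Add(Add(1, Add(-3588, Mul(-1, -1564))), 906) = Add(Add(1, Add(-3588, 1564)), 906) = Add(Add(1, -2024), 906) = Add(-2023, 906) = -1117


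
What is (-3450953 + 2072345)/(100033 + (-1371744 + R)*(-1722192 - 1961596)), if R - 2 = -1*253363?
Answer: -65648/285073447513 ≈ -2.3028e-7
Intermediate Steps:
R = -253361 (R = 2 - 1*253363 = 2 - 253363 = -253361)
(-3450953 + 2072345)/(100033 + (-1371744 + R)*(-1722192 - 1961596)) = (-3450953 + 2072345)/(100033 + (-1371744 - 253361)*(-1722192 - 1961596)) = -1378608/(100033 - 1625105*(-3683788)) = -1378608/(100033 + 5986542297740) = -1378608/5986542397773 = -1378608*1/5986542397773 = -65648/285073447513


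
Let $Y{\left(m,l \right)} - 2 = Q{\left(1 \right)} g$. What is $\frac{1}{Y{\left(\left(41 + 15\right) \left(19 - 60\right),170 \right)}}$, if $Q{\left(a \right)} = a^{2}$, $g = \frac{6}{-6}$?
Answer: $1$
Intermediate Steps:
$g = -1$ ($g = 6 \left(- \frac{1}{6}\right) = -1$)
$Y{\left(m,l \right)} = 1$ ($Y{\left(m,l \right)} = 2 + 1^{2} \left(-1\right) = 2 + 1 \left(-1\right) = 2 - 1 = 1$)
$\frac{1}{Y{\left(\left(41 + 15\right) \left(19 - 60\right),170 \right)}} = 1^{-1} = 1$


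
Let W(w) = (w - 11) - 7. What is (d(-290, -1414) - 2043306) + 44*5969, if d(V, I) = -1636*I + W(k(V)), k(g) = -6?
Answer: 532610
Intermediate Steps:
W(w) = -18 + w (W(w) = (-11 + w) - 7 = -18 + w)
d(V, I) = -24 - 1636*I (d(V, I) = -1636*I + (-18 - 6) = -1636*I - 24 = -24 - 1636*I)
(d(-290, -1414) - 2043306) + 44*5969 = ((-24 - 1636*(-1414)) - 2043306) + 44*5969 = ((-24 + 2313304) - 2043306) + 262636 = (2313280 - 2043306) + 262636 = 269974 + 262636 = 532610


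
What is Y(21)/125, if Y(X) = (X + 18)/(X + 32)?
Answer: 39/6625 ≈ 0.0058868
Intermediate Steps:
Y(X) = (18 + X)/(32 + X)
Y(21)/125 = ((18 + 21)/(32 + 21))/125 = (39/53)*(1/125) = 39/6625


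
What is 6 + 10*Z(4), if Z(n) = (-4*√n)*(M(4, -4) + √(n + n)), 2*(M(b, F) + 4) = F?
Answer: 486 - 160*√2 ≈ 259.73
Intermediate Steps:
M(b, F) = -4 + F/2
Z(n) = -4*√n*(-6 + √2*√n) (Z(n) = (-4*√n)*((-4 + (½)*(-4)) + √(n + n)) = (-4*√n)*((-4 - 2) + √(2*n)) = (-4*√n)*(-6 + √2*√n) = -4*√n*(-6 + √2*√n))
6 + 10*Z(4) = 6 + 10*(24*√4 - 4*4*√2) = 6 + 10*(24*2 - 16*√2) = 6 + 10*(48 - 16*√2) = 6 + (480 - 160*√2) = 486 - 160*√2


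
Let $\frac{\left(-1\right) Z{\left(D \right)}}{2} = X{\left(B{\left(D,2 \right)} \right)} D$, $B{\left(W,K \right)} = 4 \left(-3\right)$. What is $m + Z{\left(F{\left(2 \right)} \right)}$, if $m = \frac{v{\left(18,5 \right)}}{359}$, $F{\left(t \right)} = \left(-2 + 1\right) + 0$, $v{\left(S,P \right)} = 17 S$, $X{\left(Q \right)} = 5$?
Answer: $\frac{3896}{359} \approx 10.852$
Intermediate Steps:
$B{\left(W,K \right)} = -12$
$F{\left(t \right)} = -1$ ($F{\left(t \right)} = -1 + 0 = -1$)
$Z{\left(D \right)} = - 10 D$ ($Z{\left(D \right)} = - 2 \cdot 5 D = - 10 D$)
$m = \frac{306}{359}$ ($m = \frac{17 \cdot 18}{359} = 306 \cdot \frac{1}{359} = \frac{306}{359} \approx 0.85237$)
$m + Z{\left(F{\left(2 \right)} \right)} = \frac{306}{359} - -10 = \frac{306}{359} + 10 = \frac{3896}{359}$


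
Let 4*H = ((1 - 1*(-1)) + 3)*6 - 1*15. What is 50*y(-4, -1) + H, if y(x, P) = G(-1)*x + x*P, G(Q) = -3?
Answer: 3215/4 ≈ 803.75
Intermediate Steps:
y(x, P) = -3*x + P*x (y(x, P) = -3*x + x*P = -3*x + P*x)
H = 15/4 (H = (((1 - 1*(-1)) + 3)*6 - 1*15)/4 = (((1 + 1) + 3)*6 - 15)/4 = ((2 + 3)*6 - 15)/4 = (5*6 - 15)/4 = (30 - 15)/4 = (¼)*15 = 15/4 ≈ 3.7500)
50*y(-4, -1) + H = 50*(-4*(-3 - 1)) + 15/4 = 50*(-4*(-4)) + 15/4 = 50*16 + 15/4 = 800 + 15/4 = 3215/4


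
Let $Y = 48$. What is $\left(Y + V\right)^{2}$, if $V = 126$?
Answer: $30276$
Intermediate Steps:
$\left(Y + V\right)^{2} = \left(48 + 126\right)^{2} = 174^{2} = 30276$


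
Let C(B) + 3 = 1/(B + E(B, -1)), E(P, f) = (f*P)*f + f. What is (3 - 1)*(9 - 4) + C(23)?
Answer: 316/45 ≈ 7.0222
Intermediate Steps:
E(P, f) = f + P*f² (E(P, f) = (P*f)*f + f = P*f² + f = f + P*f²)
C(B) = -3 + 1/(-1 + 2*B) (C(B) = -3 + 1/(B - (1 + B*(-1))) = -3 + 1/(B - (1 - B)) = -3 + 1/(B + (-1 + B)) = -3 + 1/(-1 + 2*B))
(3 - 1)*(9 - 4) + C(23) = (3 - 1)*(9 - 4) + 2*(-2 + 3*23)/(1 - 2*23) = 2*5 + 2*(-2 + 69)/(1 - 46) = 10 + 2*67/(-45) = 10 + 2*(-1/45)*67 = 10 - 134/45 = 316/45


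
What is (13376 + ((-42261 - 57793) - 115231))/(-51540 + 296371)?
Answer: -201909/244831 ≈ -0.82469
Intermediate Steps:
(13376 + ((-42261 - 57793) - 115231))/(-51540 + 296371) = (13376 + (-100054 - 115231))/244831 = (13376 - 215285)*(1/244831) = -201909*1/244831 = -201909/244831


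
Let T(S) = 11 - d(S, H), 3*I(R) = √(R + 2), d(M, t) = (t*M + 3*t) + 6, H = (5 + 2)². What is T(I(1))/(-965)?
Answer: 142/965 + 49*√3/2895 ≈ 0.17647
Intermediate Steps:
H = 49 (H = 7² = 49)
d(M, t) = 6 + 3*t + M*t (d(M, t) = (M*t + 3*t) + 6 = (3*t + M*t) + 6 = 6 + 3*t + M*t)
I(R) = √(2 + R)/3 (I(R) = √(R + 2)/3 = √(2 + R)/3)
T(S) = -142 - 49*S (T(S) = 11 - (6 + 3*49 + S*49) = 11 - (6 + 147 + 49*S) = 11 - (153 + 49*S) = 11 + (-153 - 49*S) = -142 - 49*S)
T(I(1))/(-965) = (-142 - 49*√(2 + 1)/3)/(-965) = (-142 - 49*√3/3)*(-1/965) = 142/965 + 49*√3/2895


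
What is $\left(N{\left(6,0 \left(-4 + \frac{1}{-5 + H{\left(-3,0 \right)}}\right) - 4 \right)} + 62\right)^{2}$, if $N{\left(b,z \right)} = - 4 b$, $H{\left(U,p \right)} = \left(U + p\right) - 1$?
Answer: $1444$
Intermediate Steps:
$H{\left(U,p \right)} = -1 + U + p$
$\left(N{\left(6,0 \left(-4 + \frac{1}{-5 + H{\left(-3,0 \right)}}\right) - 4 \right)} + 62\right)^{2} = \left(\left(-4\right) 6 + 62\right)^{2} = \left(-24 + 62\right)^{2} = 38^{2} = 1444$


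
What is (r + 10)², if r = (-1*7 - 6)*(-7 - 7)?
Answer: 36864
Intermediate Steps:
r = 182 (r = (-7 - 6)*(-14) = -13*(-14) = 182)
(r + 10)² = (182 + 10)² = 192² = 36864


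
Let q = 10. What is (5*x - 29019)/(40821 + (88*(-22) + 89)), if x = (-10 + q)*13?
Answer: -29019/38974 ≈ -0.74457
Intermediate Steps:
x = 0 (x = (-10 + 10)*13 = 0*13 = 0)
(5*x - 29019)/(40821 + (88*(-22) + 89)) = (5*0 - 29019)/(40821 + (88*(-22) + 89)) = (0 - 29019)/(40821 + (-1936 + 89)) = -29019/(40821 - 1847) = -29019/38974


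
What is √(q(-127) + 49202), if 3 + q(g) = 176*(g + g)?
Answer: √4495 ≈ 67.045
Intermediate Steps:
q(g) = -3 + 352*g (q(g) = -3 + 176*(g + g) = -3 + 176*(2*g) = -3 + 352*g)
√(q(-127) + 49202) = √((-3 + 352*(-127)) + 49202) = √((-3 - 44704) + 49202) = √(-44707 + 49202) = √4495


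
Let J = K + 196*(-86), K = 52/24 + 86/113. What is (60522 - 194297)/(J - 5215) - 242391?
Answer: -3626600528373/14962153 ≈ -2.4239e+5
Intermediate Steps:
K = 1985/678 (K = 52*(1/24) + 86*(1/113) = 13/6 + 86/113 = 1985/678 ≈ 2.9277)
J = -11426383/678 (J = 1985/678 + 196*(-86) = 1985/678 - 16856 = -11426383/678 ≈ -16853.)
(60522 - 194297)/(J - 5215) - 242391 = (60522 - 194297)/(-11426383/678 - 5215) - 242391 = -133775/(-14962153/678) - 242391 = -133775*(-678/14962153) - 242391 = 90699450/14962153 - 242391 = -3626600528373/14962153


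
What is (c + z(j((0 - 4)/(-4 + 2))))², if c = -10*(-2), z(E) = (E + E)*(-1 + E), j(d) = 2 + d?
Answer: 1936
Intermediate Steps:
z(E) = 2*E*(-1 + E) (z(E) = (2*E)*(-1 + E) = 2*E*(-1 + E))
c = 20
(c + z(j((0 - 4)/(-4 + 2))))² = (20 + 2*(2 + (0 - 4)/(-4 + 2))*(-1 + (2 + (0 - 4)/(-4 + 2))))² = (20 + 2*(2 - 4/(-2))*(-1 + (2 - 4/(-2))))² = (20 + 2*(2 - 4*(-½))*(-1 + (2 - 4*(-½))))² = (20 + 2*(2 + 2)*(-1 + (2 + 2)))² = (20 + 2*4*(-1 + 4))² = (20 + 2*4*3)² = (20 + 24)² = 44² = 1936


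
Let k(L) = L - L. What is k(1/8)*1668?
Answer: 0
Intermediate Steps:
k(L) = 0
k(1/8)*1668 = 0*1668 = 0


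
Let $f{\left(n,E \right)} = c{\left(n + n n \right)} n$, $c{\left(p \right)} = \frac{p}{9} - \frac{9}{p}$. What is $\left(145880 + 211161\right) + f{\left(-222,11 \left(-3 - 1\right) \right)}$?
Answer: $- \frac{188547246}{221} \approx -8.5316 \cdot 10^{5}$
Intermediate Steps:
$c{\left(p \right)} = - \frac{9}{p} + \frac{p}{9}$ ($c{\left(p \right)} = p \frac{1}{9} - \frac{9}{p} = \frac{p}{9} - \frac{9}{p} = - \frac{9}{p} + \frac{p}{9}$)
$f{\left(n,E \right)} = n \left(- \frac{9}{n + n^{2}} + \frac{n}{9} + \frac{n^{2}}{9}\right)$ ($f{\left(n,E \right)} = \left(- \frac{9}{n + n n} + \frac{n + n n}{9}\right) n = \left(- \frac{9}{n + n^{2}} + \frac{n + n^{2}}{9}\right) n = \left(- \frac{9}{n + n^{2}} + \left(\frac{n}{9} + \frac{n^{2}}{9}\right)\right) n = \left(- \frac{9}{n + n^{2}} + \frac{n}{9} + \frac{n^{2}}{9}\right) n = n \left(- \frac{9}{n + n^{2}} + \frac{n}{9} + \frac{n^{2}}{9}\right)$)
$\left(145880 + 211161\right) + f{\left(-222,11 \left(-3 - 1\right) \right)} = \left(145880 + 211161\right) + \frac{-81 + \left(-222\right)^{2} \left(1 - 222\right)^{2}}{9 \left(1 - 222\right)} = 357041 + \frac{-81 + 49284 \left(-221\right)^{2}}{9 \left(-221\right)} = 357041 + \frac{1}{9} \left(- \frac{1}{221}\right) \left(-81 + 49284 \cdot 48841\right) = 357041 + \frac{1}{9} \left(- \frac{1}{221}\right) \left(-81 + 2407079844\right) = 357041 + \frac{1}{9} \left(- \frac{1}{221}\right) 2407079763 = 357041 - \frac{267453307}{221} = - \frac{188547246}{221}$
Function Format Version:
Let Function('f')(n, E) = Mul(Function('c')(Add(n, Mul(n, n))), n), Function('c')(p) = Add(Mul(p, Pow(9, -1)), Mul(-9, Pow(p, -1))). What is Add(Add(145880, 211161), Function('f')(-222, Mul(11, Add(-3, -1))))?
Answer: Rational(-188547246, 221) ≈ -8.5316e+5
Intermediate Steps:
Function('c')(p) = Add(Mul(-9, Pow(p, -1)), Mul(Rational(1, 9), p)) (Function('c')(p) = Add(Mul(p, Rational(1, 9)), Mul(-9, Pow(p, -1))) = Add(Mul(Rational(1, 9), p), Mul(-9, Pow(p, -1))) = Add(Mul(-9, Pow(p, -1)), Mul(Rational(1, 9), p)))
Function('f')(n, E) = Mul(n, Add(Mul(-9, Pow(Add(n, Pow(n, 2)), -1)), Mul(Rational(1, 9), n), Mul(Rational(1, 9), Pow(n, 2)))) (Function('f')(n, E) = Mul(Add(Mul(-9, Pow(Add(n, Mul(n, n)), -1)), Mul(Rational(1, 9), Add(n, Mul(n, n)))), n) = Mul(Add(Mul(-9, Pow(Add(n, Pow(n, 2)), -1)), Mul(Rational(1, 9), Add(n, Pow(n, 2)))), n) = Mul(Add(Mul(-9, Pow(Add(n, Pow(n, 2)), -1)), Add(Mul(Rational(1, 9), n), Mul(Rational(1, 9), Pow(n, 2)))), n) = Mul(Add(Mul(-9, Pow(Add(n, Pow(n, 2)), -1)), Mul(Rational(1, 9), n), Mul(Rational(1, 9), Pow(n, 2))), n) = Mul(n, Add(Mul(-9, Pow(Add(n, Pow(n, 2)), -1)), Mul(Rational(1, 9), n), Mul(Rational(1, 9), Pow(n, 2)))))
Add(Add(145880, 211161), Function('f')(-222, Mul(11, Add(-3, -1)))) = Add(Add(145880, 211161), Mul(Rational(1, 9), Pow(Add(1, -222), -1), Add(-81, Mul(Pow(-222, 2), Pow(Add(1, -222), 2))))) = Add(357041, Mul(Rational(1, 9), Pow(-221, -1), Add(-81, Mul(49284, Pow(-221, 2))))) = Add(357041, Mul(Rational(1, 9), Rational(-1, 221), Add(-81, Mul(49284, 48841)))) = Add(357041, Mul(Rational(1, 9), Rational(-1, 221), Add(-81, 2407079844))) = Add(357041, Mul(Rational(1, 9), Rational(-1, 221), 2407079763)) = Add(357041, Rational(-267453307, 221)) = Rational(-188547246, 221)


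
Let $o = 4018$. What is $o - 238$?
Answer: $3780$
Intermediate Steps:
$o - 238 = 4018 - 238 = 3780$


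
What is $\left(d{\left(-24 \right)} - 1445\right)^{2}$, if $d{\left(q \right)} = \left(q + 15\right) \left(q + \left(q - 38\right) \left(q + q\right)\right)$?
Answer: $784728169$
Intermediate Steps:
$d{\left(q \right)} = \left(15 + q\right) \left(q + 2 q \left(-38 + q\right)\right)$ ($d{\left(q \right)} = \left(15 + q\right) \left(q + \left(-38 + q\right) 2 q\right) = \left(15 + q\right) \left(q + 2 q \left(-38 + q\right)\right)$)
$\left(d{\left(-24 \right)} - 1445\right)^{2} = \left(- 24 \left(-1125 - -1080 + 2 \left(-24\right)^{2}\right) - 1445\right)^{2} = \left(- 24 \left(-1125 + 1080 + 2 \cdot 576\right) - 1445\right)^{2} = \left(- 24 \left(-1125 + 1080 + 1152\right) - 1445\right)^{2} = \left(\left(-24\right) 1107 - 1445\right)^{2} = \left(-26568 - 1445\right)^{2} = \left(-28013\right)^{2} = 784728169$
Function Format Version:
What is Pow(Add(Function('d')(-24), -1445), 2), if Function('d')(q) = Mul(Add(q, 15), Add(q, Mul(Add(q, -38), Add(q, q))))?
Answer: 784728169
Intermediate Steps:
Function('d')(q) = Mul(Add(15, q), Add(q, Mul(2, q, Add(-38, q)))) (Function('d')(q) = Mul(Add(15, q), Add(q, Mul(Add(-38, q), Mul(2, q)))) = Mul(Add(15, q), Add(q, Mul(2, q, Add(-38, q)))))
Pow(Add(Function('d')(-24), -1445), 2) = Pow(Add(Mul(-24, Add(-1125, Mul(-45, -24), Mul(2, Pow(-24, 2)))), -1445), 2) = Pow(Add(Mul(-24, Add(-1125, 1080, Mul(2, 576))), -1445), 2) = Pow(Add(Mul(-24, Add(-1125, 1080, 1152)), -1445), 2) = Pow(Add(Mul(-24, 1107), -1445), 2) = Pow(Add(-26568, -1445), 2) = Pow(-28013, 2) = 784728169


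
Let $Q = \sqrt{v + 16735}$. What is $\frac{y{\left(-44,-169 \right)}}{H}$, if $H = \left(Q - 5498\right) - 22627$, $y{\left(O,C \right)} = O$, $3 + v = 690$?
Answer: $\frac{1237500}{790998203} + \frac{44 \sqrt{17422}}{790998203} \approx 0.0015718$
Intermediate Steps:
$v = 687$ ($v = -3 + 690 = 687$)
$Q = \sqrt{17422}$ ($Q = \sqrt{687 + 16735} = \sqrt{17422} \approx 131.99$)
$H = -28125 + \sqrt{17422}$ ($H = \left(\sqrt{17422} - 5498\right) - 22627 = \left(-5498 + \sqrt{17422}\right) - 22627 = -28125 + \sqrt{17422} \approx -27993.0$)
$\frac{y{\left(-44,-169 \right)}}{H} = - \frac{44}{-28125 + \sqrt{17422}}$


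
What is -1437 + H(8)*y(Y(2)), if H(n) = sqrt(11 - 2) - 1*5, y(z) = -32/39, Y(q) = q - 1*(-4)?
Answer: -55979/39 ≈ -1435.4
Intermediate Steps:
Y(q) = 4 + q (Y(q) = q + 4 = 4 + q)
y(z) = -32/39 (y(z) = -32*1/39 = -32/39)
H(n) = -2 (H(n) = sqrt(9) - 5 = 3 - 5 = -2)
-1437 + H(8)*y(Y(2)) = -1437 - 2*(-32/39) = -1437 + 64/39 = -55979/39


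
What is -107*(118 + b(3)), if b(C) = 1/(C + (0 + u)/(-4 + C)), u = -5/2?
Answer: -139100/11 ≈ -12645.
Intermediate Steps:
u = -5/2 (u = -5*1/2 = -5/2 ≈ -2.5000)
b(C) = 1/(C - 5/(2*(-4 + C))) (b(C) = 1/(C + (0 - 5/2)/(-4 + C)) = 1/(C - 5/(2*(-4 + C))))
-107*(118 + b(3)) = -107*(118 + 2*(4 - 1*3)/(5 - 2*3**2 + 8*3)) = -107*(118 + 2*(4 - 3)/(5 - 2*9 + 24)) = -107*(118 + 2*1/(5 - 18 + 24)) = -107*(118 + 2*1/11) = -107*(118 + 2*(1/11)*1) = -107*(118 + 2/11) = -107*1300/11 = -139100/11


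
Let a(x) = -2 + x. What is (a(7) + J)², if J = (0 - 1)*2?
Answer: 9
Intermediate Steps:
J = -2 (J = -1*2 = -2)
(a(7) + J)² = ((-2 + 7) - 2)² = (5 - 2)² = 3² = 9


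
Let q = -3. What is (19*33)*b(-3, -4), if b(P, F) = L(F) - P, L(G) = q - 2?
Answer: -1254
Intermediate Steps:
L(G) = -5 (L(G) = -3 - 2 = -5)
b(P, F) = -5 - P
(19*33)*b(-3, -4) = (19*33)*(-5 - 1*(-3)) = 627*(-5 + 3) = 627*(-2) = -1254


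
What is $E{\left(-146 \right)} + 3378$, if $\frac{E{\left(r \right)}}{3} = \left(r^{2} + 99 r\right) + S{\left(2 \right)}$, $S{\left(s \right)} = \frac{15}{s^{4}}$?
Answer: $\frac{383469}{16} \approx 23967.0$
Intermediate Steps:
$S{\left(s \right)} = \frac{15}{s^{4}}$
$E{\left(r \right)} = \frac{45}{16} + 3 r^{2} + 297 r$ ($E{\left(r \right)} = 3 \left(\left(r^{2} + 99 r\right) + \frac{15}{16}\right) = 3 \left(\frac{15}{16} + r^{2} + 99 r\right) = \frac{45}{16} + 3 r^{2} + 297 r$)
$E{\left(-146 \right)} + 3378 = \left(\frac{45}{16} + 3 \left(-146\right)^{2} + 297 \left(-146\right)\right) + 3378 = \left(\frac{45}{16} + 3 \cdot 21316 - 43362\right) + 3378 = \left(\frac{45}{16} + 63948 - 43362\right) + 3378 = \frac{329421}{16} + 3378 = \frac{383469}{16}$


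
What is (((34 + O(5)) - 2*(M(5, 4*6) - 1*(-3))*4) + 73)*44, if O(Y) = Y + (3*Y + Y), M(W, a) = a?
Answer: -3696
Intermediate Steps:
O(Y) = 5*Y (O(Y) = Y + 4*Y = 5*Y)
(((34 + O(5)) - 2*(M(5, 4*6) - 1*(-3))*4) + 73)*44 = (((34 + 5*5) - 2*(4*6 - 1*(-3))*4) + 73)*44 = (((34 + 25) - 2*(24 + 3)*4) + 73)*44 = ((59 - 2*27*4) + 73)*44 = ((59 - 54*4) + 73)*44 = ((59 - 216) + 73)*44 = (-157 + 73)*44 = -84*44 = -3696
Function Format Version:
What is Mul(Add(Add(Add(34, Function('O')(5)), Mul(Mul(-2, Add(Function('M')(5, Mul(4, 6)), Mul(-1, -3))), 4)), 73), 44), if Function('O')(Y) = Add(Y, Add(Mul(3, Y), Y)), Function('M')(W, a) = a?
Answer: -3696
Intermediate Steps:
Function('O')(Y) = Mul(5, Y) (Function('O')(Y) = Add(Y, Mul(4, Y)) = Mul(5, Y))
Mul(Add(Add(Add(34, Function('O')(5)), Mul(Mul(-2, Add(Function('M')(5, Mul(4, 6)), Mul(-1, -3))), 4)), 73), 44) = Mul(Add(Add(Add(34, Mul(5, 5)), Mul(Mul(-2, Add(Mul(4, 6), Mul(-1, -3))), 4)), 73), 44) = Mul(Add(Add(Add(34, 25), Mul(Mul(-2, Add(24, 3)), 4)), 73), 44) = Mul(Add(Add(59, Mul(Mul(-2, 27), 4)), 73), 44) = Mul(Add(Add(59, Mul(-54, 4)), 73), 44) = Mul(Add(Add(59, -216), 73), 44) = Mul(Add(-157, 73), 44) = Mul(-84, 44) = -3696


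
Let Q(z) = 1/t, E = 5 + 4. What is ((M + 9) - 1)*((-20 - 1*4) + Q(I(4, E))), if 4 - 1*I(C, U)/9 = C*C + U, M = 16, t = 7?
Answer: -4008/7 ≈ -572.57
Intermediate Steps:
E = 9
I(C, U) = 36 - 9*U - 9*C² (I(C, U) = 36 - 9*(C*C + U) = 36 - 9*(C² + U) = 36 - 9*(U + C²) = 36 + (-9*U - 9*C²) = 36 - 9*U - 9*C²)
Q(z) = ⅐ (Q(z) = 1/7 = ⅐)
((M + 9) - 1)*((-20 - 1*4) + Q(I(4, E))) = ((16 + 9) - 1)*((-20 - 1*4) + ⅐) = (25 - 1)*((-20 - 4) + ⅐) = 24*(-24 + ⅐) = 24*(-167/7) = -4008/7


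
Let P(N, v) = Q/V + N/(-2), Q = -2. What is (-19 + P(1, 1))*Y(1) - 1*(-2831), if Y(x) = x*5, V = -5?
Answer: 5471/2 ≈ 2735.5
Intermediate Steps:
P(N, v) = 2/5 - N/2 (P(N, v) = -2/(-5) + N/(-2) = -2*(-1/5) + N*(-1/2) = 2/5 - N/2)
Y(x) = 5*x
(-19 + P(1, 1))*Y(1) - 1*(-2831) = (-19 + (2/5 - 1/2*1))*(5*1) - 1*(-2831) = (-19 + (2/5 - 1/2))*5 + 2831 = (-19 - 1/10)*5 + 2831 = -191/10*5 + 2831 = -191/2 + 2831 = 5471/2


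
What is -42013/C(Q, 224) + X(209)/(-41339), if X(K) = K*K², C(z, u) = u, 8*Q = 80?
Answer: -3781745103/9259936 ≈ -408.40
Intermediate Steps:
Q = 10 (Q = (⅛)*80 = 10)
X(K) = K³
-42013/C(Q, 224) + X(209)/(-41339) = -42013/224 + 209³/(-41339) = -42013*1/224 + 9129329*(-1/41339) = -42013/224 - 9129329/41339 = -3781745103/9259936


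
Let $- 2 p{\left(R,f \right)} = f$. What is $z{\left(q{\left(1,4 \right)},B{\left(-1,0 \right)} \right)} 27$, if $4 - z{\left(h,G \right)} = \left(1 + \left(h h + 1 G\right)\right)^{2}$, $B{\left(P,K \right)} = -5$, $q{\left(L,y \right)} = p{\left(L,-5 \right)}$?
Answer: $- \frac{459}{16} \approx -28.688$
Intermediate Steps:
$p{\left(R,f \right)} = - \frac{f}{2}$
$q{\left(L,y \right)} = \frac{5}{2}$ ($q{\left(L,y \right)} = \left(- \frac{1}{2}\right) \left(-5\right) = \frac{5}{2}$)
$z{\left(h,G \right)} = 4 - \left(1 + G + h^{2}\right)^{2}$ ($z{\left(h,G \right)} = 4 - \left(1 + \left(h h + 1 G\right)\right)^{2} = 4 - \left(1 + \left(h^{2} + G\right)\right)^{2} = 4 - \left(1 + \left(G + h^{2}\right)\right)^{2} = 4 - \left(1 + G + h^{2}\right)^{2}$)
$z{\left(q{\left(1,4 \right)},B{\left(-1,0 \right)} \right)} 27 = \left(4 - \left(1 - 5 + \left(\frac{5}{2}\right)^{2}\right)^{2}\right) 27 = \left(4 - \left(1 - 5 + \frac{25}{4}\right)^{2}\right) 27 = \left(4 - \left(\frac{9}{4}\right)^{2}\right) 27 = \left(4 - \frac{81}{16}\right) 27 = \left(- \frac{17}{16}\right) 27 = - \frac{459}{16}$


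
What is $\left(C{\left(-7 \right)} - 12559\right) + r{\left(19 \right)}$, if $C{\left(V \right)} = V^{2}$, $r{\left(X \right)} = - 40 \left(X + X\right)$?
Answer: $-14030$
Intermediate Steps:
$r{\left(X \right)} = - 80 X$ ($r{\left(X \right)} = - 40 \cdot 2 X = - 80 X$)
$\left(C{\left(-7 \right)} - 12559\right) + r{\left(19 \right)} = \left(\left(-7\right)^{2} - 12559\right) - 1520 = \left(49 - 12559\right) - 1520 = -12510 - 1520 = -14030$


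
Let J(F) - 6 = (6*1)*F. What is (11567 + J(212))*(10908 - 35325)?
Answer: -313636365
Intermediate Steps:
J(F) = 6 + 6*F (J(F) = 6 + (6*1)*F = 6 + 6*F)
(11567 + J(212))*(10908 - 35325) = (11567 + (6 + 6*212))*(10908 - 35325) = (11567 + (6 + 1272))*(-24417) = (11567 + 1278)*(-24417) = 12845*(-24417) = -313636365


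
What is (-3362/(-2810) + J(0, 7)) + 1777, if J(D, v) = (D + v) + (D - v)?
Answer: 2498366/1405 ≈ 1778.2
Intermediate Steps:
J(D, v) = 2*D
(-3362/(-2810) + J(0, 7)) + 1777 = (-3362/(-2810) + 2*0) + 1777 = (-3362*(-1/2810) + 0) + 1777 = (1681/1405 + 0) + 1777 = 1681/1405 + 1777 = 2498366/1405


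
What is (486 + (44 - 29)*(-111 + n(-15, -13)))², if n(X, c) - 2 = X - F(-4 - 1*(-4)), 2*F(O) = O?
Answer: 1887876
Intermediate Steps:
F(O) = O/2
n(X, c) = 2 + X (n(X, c) = 2 + (X - (-4 - 1*(-4))/2) = 2 + (X - (-4 + 4)/2) = 2 + (X - 0/2) = 2 + (X - 1*0) = 2 + (X + 0) = 2 + X)
(486 + (44 - 29)*(-111 + n(-15, -13)))² = (486 + (44 - 29)*(-111 + (2 - 15)))² = (486 + 15*(-111 - 13))² = (486 + 15*(-124))² = (486 - 1860)² = (-1374)² = 1887876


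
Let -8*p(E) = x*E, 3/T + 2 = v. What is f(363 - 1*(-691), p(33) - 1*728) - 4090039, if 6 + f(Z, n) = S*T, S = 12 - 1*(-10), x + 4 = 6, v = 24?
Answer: -4090042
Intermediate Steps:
x = 2 (x = -4 + 6 = 2)
T = 3/22 (T = 3/(-2 + 24) = 3/22 ≈ 0.13636)
S = 22 (S = 12 + 10 = 22)
p(E) = -E/4
f(Z, n) = -3 (f(Z, n) = -6 + 22*(3/22) = -6 + 3 = -3)
f(363 - 1*(-691), p(33) - 1*728) - 4090039 = -3 - 4090039 = -4090042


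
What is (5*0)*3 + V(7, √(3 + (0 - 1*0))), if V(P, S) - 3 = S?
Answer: 3 + √3 ≈ 4.7320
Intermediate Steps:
V(P, S) = 3 + S
(5*0)*3 + V(7, √(3 + (0 - 1*0))) = (5*0)*3 + (3 + √(3 + (0 - 1*0))) = 0*3 + (3 + √(3 + (0 + 0))) = 0 + (3 + √(3 + 0)) = 0 + (3 + √3) = 3 + √3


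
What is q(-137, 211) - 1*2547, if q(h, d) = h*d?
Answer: -31454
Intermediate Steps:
q(h, d) = d*h
q(-137, 211) - 1*2547 = 211*(-137) - 1*2547 = -28907 - 2547 = -31454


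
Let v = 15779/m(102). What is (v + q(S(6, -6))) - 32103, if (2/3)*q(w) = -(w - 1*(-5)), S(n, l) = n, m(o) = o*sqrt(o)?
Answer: -64239/2 + 15779*sqrt(102)/10404 ≈ -32104.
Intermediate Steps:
m(o) = o**(3/2)
q(w) = -15/2 - 3*w/2 (q(w) = 3*(-(w - 1*(-5)))/2 = 3*(-(w + 5))/2 = 3*(-(5 + w))/2 = 3*(-5 - w)/2 = -15/2 - 3*w/2)
v = 15779*sqrt(102)/10404 (v = 15779/(102**(3/2)) = 15779/((102*sqrt(102))) = 15779*(sqrt(102)/10404) = 15779*sqrt(102)/10404 ≈ 15.317)
(v + q(S(6, -6))) - 32103 = (15779*sqrt(102)/10404 + (-15/2 - 3/2*6)) - 32103 = (15779*sqrt(102)/10404 + (-15/2 - 9)) - 32103 = (15779*sqrt(102)/10404 - 33/2) - 32103 = (-33/2 + 15779*sqrt(102)/10404) - 32103 = -64239/2 + 15779*sqrt(102)/10404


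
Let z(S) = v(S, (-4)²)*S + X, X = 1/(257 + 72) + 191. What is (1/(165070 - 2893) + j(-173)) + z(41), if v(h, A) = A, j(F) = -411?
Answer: 23263480094/53356233 ≈ 436.00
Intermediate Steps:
X = 62840/329 (X = 1/329 + 191 = 62840/329 ≈ 191.00)
z(S) = 62840/329 + 16*S (z(S) = (-4)²*S + 62840/329 = 16*S + 62840/329 = 62840/329 + 16*S)
(1/(165070 - 2893) + j(-173)) + z(41) = (1/(165070 - 2893) - 411) + (62840/329 + 16*41) = (1/162177 - 411) + (62840/329 + 656) = (1/162177 - 411) + 278664/329 = -66654746/162177 + 278664/329 = 23263480094/53356233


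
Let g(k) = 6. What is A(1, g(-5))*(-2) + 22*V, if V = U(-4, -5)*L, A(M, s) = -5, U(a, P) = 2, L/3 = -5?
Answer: -650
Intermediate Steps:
L = -15 (L = 3*(-5) = -15)
V = -30 (V = 2*(-15) = -30)
A(1, g(-5))*(-2) + 22*V = -5*(-2) + 22*(-30) = 10 - 660 = -650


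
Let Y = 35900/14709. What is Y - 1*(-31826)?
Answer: 468164534/14709 ≈ 31828.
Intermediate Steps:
Y = 35900/14709 (Y = 35900*(1/14709) = 35900/14709 ≈ 2.4407)
Y - 1*(-31826) = 35900/14709 - 1*(-31826) = 35900/14709 + 31826 = 468164534/14709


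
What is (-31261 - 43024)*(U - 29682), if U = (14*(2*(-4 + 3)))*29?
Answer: 2265246790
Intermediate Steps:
U = -812 (U = (14*(2*(-1)))*29 = (14*(-2))*29 = -28*29 = -812)
(-31261 - 43024)*(U - 29682) = (-31261 - 43024)*(-812 - 29682) = -74285*(-30494) = 2265246790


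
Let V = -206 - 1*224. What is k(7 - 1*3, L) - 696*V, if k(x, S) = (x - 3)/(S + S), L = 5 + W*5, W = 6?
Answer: 20949601/70 ≈ 2.9928e+5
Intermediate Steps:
L = 35 (L = 5 + 6*5 = 5 + 30 = 35)
k(x, S) = (-3 + x)/(2*S) (k(x, S) = (-3 + x)/((2*S)) = (-3 + x)*(1/(2*S)) = (-3 + x)/(2*S))
V = -430 (V = -206 - 224 = -430)
k(7 - 1*3, L) - 696*V = (½)*(-3 + (7 - 1*3))/35 - 696*(-430) = (½)*(1/35)*(-3 + (7 - 3)) + 299280 = (½)*(1/35)*(-3 + 4) + 299280 = (½)*(1/35)*1 + 299280 = 1/70 + 299280 = 20949601/70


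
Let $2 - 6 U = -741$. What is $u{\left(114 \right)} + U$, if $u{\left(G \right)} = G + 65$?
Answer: $\frac{1817}{6} \approx 302.83$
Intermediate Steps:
$U = \frac{743}{6}$ ($U = \frac{1}{3} - - \frac{247}{2} = \frac{1}{3} + \frac{247}{2} = \frac{743}{6} \approx 123.83$)
$u{\left(G \right)} = 65 + G$
$u{\left(114 \right)} + U = \left(65 + 114\right) + \frac{743}{6} = 179 + \frac{743}{6} = \frac{1817}{6}$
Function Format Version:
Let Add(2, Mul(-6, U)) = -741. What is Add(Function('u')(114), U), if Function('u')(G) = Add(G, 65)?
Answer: Rational(1817, 6) ≈ 302.83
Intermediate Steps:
U = Rational(743, 6) (U = Add(Rational(1, 3), Mul(Rational(-1, 6), -741)) = Add(Rational(1, 3), Rational(247, 2)) = Rational(743, 6) ≈ 123.83)
Function('u')(G) = Add(65, G)
Add(Function('u')(114), U) = Add(Add(65, 114), Rational(743, 6)) = Add(179, Rational(743, 6)) = Rational(1817, 6)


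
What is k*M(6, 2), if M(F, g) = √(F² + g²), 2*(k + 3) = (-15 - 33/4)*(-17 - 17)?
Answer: 1569*√10/2 ≈ 2480.8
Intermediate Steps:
k = 1569/4 (k = -3 + ((-15 - 33/4)*(-17 - 17))/2 = -3 + ((-15 - 33*¼)*(-34))/2 = -3 + ((-15 - 33/4)*(-34))/2 = -3 + (-93/4*(-34))/2 = -3 + (½)*(1581/2) = -3 + 1581/4 = 1569/4 ≈ 392.25)
k*M(6, 2) = 1569*√(6² + 2²)/4 = 1569*√(36 + 4)/4 = 1569*√40/4 = 1569*(2*√10)/4 = 1569*√10/2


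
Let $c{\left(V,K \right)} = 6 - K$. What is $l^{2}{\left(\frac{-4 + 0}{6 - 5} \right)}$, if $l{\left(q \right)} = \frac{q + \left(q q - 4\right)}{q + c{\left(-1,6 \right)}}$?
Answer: $4$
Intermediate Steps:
$l{\left(q \right)} = \frac{-4 + q + q^{2}}{q}$ ($l{\left(q \right)} = \frac{q + \left(q q - 4\right)}{q + \left(6 - 6\right)} = \frac{q + \left(q^{2} - 4\right)}{q + \left(6 - 6\right)} = \frac{q + \left(-4 + q^{2}\right)}{q + 0} = \frac{-4 + q + q^{2}}{q}$)
$l^{2}{\left(\frac{-4 + 0}{6 - 5} \right)} = \left(1 + \frac{-4 + 0}{6 - 5} - \frac{4}{\left(-4 + 0\right) \frac{1}{6 - 5}}\right)^{2} = \left(1 - \frac{4}{1} - \frac{4}{\left(-4\right) 1^{-1}}\right)^{2} = \left(1 - 4 - \frac{4}{\left(-4\right) 1}\right)^{2} = \left(1 - 4 - \frac{4}{-4}\right)^{2} = \left(1 - 4 - -1\right)^{2} = \left(1 - 4 + 1\right)^{2} = \left(-2\right)^{2} = 4$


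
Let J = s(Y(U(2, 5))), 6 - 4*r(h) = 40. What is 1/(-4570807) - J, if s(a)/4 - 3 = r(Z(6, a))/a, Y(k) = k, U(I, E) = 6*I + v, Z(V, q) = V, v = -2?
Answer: -196544706/22854035 ≈ -8.6000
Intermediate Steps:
r(h) = -17/2 (r(h) = 3/2 - ¼*40 = 3/2 - 10 = -17/2)
U(I, E) = -2 + 6*I (U(I, E) = 6*I - 2 = -2 + 6*I)
s(a) = 12 - 34/a (s(a) = 12 + 4*(-17/(2*a)) = 12 - 34/a)
J = 43/5 (J = 12 - 34/(-2 + 6*2) = 12 - 34/(-2 + 12) = 12 - 34/10 = 12 - 34*⅒ = 12 - 17/5 = 43/5 ≈ 8.6000)
1/(-4570807) - J = 1/(-4570807) - 1*43/5 = -1/4570807 - 43/5 = -196544706/22854035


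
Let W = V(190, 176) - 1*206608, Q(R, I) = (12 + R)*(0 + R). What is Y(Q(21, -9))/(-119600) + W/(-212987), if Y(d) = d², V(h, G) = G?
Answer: -77597526563/25473245200 ≈ -3.0462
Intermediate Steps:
Q(R, I) = R*(12 + R) (Q(R, I) = (12 + R)*R = R*(12 + R))
W = -206432 (W = 176 - 1*206608 = 176 - 206608 = -206432)
Y(Q(21, -9))/(-119600) + W/(-212987) = (21*(12 + 21))²/(-119600) - 206432/(-212987) = (21*33)²*(-1/119600) - 206432*(-1/212987) = 693²*(-1/119600) + 206432/212987 = 480249*(-1/119600) + 206432/212987 = -480249/119600 + 206432/212987 = -77597526563/25473245200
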